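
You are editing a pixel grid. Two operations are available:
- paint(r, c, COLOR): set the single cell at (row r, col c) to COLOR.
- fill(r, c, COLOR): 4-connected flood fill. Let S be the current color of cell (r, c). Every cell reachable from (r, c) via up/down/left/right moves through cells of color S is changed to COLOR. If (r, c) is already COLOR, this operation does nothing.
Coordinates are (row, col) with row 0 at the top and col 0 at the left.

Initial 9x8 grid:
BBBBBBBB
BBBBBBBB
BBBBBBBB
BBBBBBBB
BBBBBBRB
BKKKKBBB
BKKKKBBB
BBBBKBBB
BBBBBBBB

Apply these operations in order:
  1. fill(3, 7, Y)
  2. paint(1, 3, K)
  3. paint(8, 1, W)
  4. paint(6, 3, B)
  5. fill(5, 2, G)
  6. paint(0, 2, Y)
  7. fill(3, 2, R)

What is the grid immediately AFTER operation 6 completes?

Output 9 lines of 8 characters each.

Answer: YYYYYYYY
YYYKYYYY
YYYYYYYY
YYYYYYYY
YYYYYYRY
YGGGGYYY
YGGBGYYY
YYYYGYYY
YWYYYYYY

Derivation:
After op 1 fill(3,7,Y) [62 cells changed]:
YYYYYYYY
YYYYYYYY
YYYYYYYY
YYYYYYYY
YYYYYYRY
YKKKKYYY
YKKKKYYY
YYYYKYYY
YYYYYYYY
After op 2 paint(1,3,K):
YYYYYYYY
YYYKYYYY
YYYYYYYY
YYYYYYYY
YYYYYYRY
YKKKKYYY
YKKKKYYY
YYYYKYYY
YYYYYYYY
After op 3 paint(8,1,W):
YYYYYYYY
YYYKYYYY
YYYYYYYY
YYYYYYYY
YYYYYYRY
YKKKKYYY
YKKKKYYY
YYYYKYYY
YWYYYYYY
After op 4 paint(6,3,B):
YYYYYYYY
YYYKYYYY
YYYYYYYY
YYYYYYYY
YYYYYYRY
YKKKKYYY
YKKBKYYY
YYYYKYYY
YWYYYYYY
After op 5 fill(5,2,G) [8 cells changed]:
YYYYYYYY
YYYKYYYY
YYYYYYYY
YYYYYYYY
YYYYYYRY
YGGGGYYY
YGGBGYYY
YYYYGYYY
YWYYYYYY
After op 6 paint(0,2,Y):
YYYYYYYY
YYYKYYYY
YYYYYYYY
YYYYYYYY
YYYYYYRY
YGGGGYYY
YGGBGYYY
YYYYGYYY
YWYYYYYY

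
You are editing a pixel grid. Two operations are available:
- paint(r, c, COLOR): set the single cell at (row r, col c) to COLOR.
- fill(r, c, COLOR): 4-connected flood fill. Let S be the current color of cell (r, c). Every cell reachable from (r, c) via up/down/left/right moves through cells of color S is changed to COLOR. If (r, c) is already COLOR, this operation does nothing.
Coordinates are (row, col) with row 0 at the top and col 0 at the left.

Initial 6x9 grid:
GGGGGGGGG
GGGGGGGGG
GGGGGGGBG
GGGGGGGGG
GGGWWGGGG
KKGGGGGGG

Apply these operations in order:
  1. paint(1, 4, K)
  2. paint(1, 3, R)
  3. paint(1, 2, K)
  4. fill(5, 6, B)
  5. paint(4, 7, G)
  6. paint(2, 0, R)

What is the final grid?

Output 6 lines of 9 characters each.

After op 1 paint(1,4,K):
GGGGGGGGG
GGGGKGGGG
GGGGGGGBG
GGGGGGGGG
GGGWWGGGG
KKGGGGGGG
After op 2 paint(1,3,R):
GGGGGGGGG
GGGRKGGGG
GGGGGGGBG
GGGGGGGGG
GGGWWGGGG
KKGGGGGGG
After op 3 paint(1,2,K):
GGGGGGGGG
GGKRKGGGG
GGGGGGGBG
GGGGGGGGG
GGGWWGGGG
KKGGGGGGG
After op 4 fill(5,6,B) [46 cells changed]:
BBBBBBBBB
BBKRKBBBB
BBBBBBBBB
BBBBBBBBB
BBBWWBBBB
KKBBBBBBB
After op 5 paint(4,7,G):
BBBBBBBBB
BBKRKBBBB
BBBBBBBBB
BBBBBBBBB
BBBWWBBGB
KKBBBBBBB
After op 6 paint(2,0,R):
BBBBBBBBB
BBKRKBBBB
RBBBBBBBB
BBBBBBBBB
BBBWWBBGB
KKBBBBBBB

Answer: BBBBBBBBB
BBKRKBBBB
RBBBBBBBB
BBBBBBBBB
BBBWWBBGB
KKBBBBBBB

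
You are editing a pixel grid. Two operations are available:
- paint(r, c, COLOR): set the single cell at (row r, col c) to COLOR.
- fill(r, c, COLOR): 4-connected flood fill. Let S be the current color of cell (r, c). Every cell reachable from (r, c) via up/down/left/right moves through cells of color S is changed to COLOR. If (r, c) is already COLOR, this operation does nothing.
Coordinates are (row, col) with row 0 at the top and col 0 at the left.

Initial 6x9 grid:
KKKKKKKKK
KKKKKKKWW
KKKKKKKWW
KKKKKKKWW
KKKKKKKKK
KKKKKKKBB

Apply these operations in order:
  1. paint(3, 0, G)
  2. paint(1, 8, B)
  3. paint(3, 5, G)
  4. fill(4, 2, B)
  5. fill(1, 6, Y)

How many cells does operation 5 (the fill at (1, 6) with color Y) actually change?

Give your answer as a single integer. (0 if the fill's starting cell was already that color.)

After op 1 paint(3,0,G):
KKKKKKKKK
KKKKKKKWW
KKKKKKKWW
GKKKKKKWW
KKKKKKKKK
KKKKKKKBB
After op 2 paint(1,8,B):
KKKKKKKKK
KKKKKKKWB
KKKKKKKWW
GKKKKKKWW
KKKKKKKKK
KKKKKKKBB
After op 3 paint(3,5,G):
KKKKKKKKK
KKKKKKKWB
KKKKKKKWW
GKKKKGKWW
KKKKKKKKK
KKKKKKKBB
After op 4 fill(4,2,B) [44 cells changed]:
BBBBBBBBB
BBBBBBBWB
BBBBBBBWW
GBBBBGBWW
BBBBBBBBB
BBBBBBBBB
After op 5 fill(1,6,Y) [47 cells changed]:
YYYYYYYYY
YYYYYYYWY
YYYYYYYWW
GYYYYGYWW
YYYYYYYYY
YYYYYYYYY

Answer: 47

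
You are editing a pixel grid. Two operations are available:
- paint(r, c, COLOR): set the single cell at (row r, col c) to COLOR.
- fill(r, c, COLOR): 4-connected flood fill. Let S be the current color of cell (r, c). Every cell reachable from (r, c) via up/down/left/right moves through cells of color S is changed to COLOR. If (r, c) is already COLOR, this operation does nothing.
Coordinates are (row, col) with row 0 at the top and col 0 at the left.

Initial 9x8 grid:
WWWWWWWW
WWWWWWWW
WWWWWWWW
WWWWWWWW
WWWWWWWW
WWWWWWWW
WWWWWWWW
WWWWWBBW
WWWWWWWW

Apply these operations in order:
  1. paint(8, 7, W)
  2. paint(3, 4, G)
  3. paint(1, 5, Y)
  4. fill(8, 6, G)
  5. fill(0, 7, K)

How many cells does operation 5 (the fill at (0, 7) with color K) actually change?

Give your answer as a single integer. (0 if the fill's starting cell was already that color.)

After op 1 paint(8,7,W):
WWWWWWWW
WWWWWWWW
WWWWWWWW
WWWWWWWW
WWWWWWWW
WWWWWWWW
WWWWWWWW
WWWWWBBW
WWWWWWWW
After op 2 paint(3,4,G):
WWWWWWWW
WWWWWWWW
WWWWWWWW
WWWWGWWW
WWWWWWWW
WWWWWWWW
WWWWWWWW
WWWWWBBW
WWWWWWWW
After op 3 paint(1,5,Y):
WWWWWWWW
WWWWWYWW
WWWWWWWW
WWWWGWWW
WWWWWWWW
WWWWWWWW
WWWWWWWW
WWWWWBBW
WWWWWWWW
After op 4 fill(8,6,G) [68 cells changed]:
GGGGGGGG
GGGGGYGG
GGGGGGGG
GGGGGGGG
GGGGGGGG
GGGGGGGG
GGGGGGGG
GGGGGBBG
GGGGGGGG
After op 5 fill(0,7,K) [69 cells changed]:
KKKKKKKK
KKKKKYKK
KKKKKKKK
KKKKKKKK
KKKKKKKK
KKKKKKKK
KKKKKKKK
KKKKKBBK
KKKKKKKK

Answer: 69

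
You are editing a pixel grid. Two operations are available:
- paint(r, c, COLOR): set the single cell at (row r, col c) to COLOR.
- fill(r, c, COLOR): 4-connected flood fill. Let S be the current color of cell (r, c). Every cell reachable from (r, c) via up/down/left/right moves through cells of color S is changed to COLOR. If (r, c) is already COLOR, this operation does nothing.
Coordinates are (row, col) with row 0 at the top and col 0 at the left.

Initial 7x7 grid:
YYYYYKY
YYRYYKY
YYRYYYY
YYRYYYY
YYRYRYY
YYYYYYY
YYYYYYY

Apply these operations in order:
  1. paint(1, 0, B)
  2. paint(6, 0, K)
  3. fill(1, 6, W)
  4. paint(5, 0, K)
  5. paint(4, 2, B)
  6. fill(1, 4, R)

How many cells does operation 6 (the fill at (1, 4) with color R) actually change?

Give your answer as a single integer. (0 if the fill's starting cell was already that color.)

Answer: 39

Derivation:
After op 1 paint(1,0,B):
YYYYYKY
BYRYYKY
YYRYYYY
YYRYYYY
YYRYRYY
YYYYYYY
YYYYYYY
After op 2 paint(6,0,K):
YYYYYKY
BYRYYKY
YYRYYYY
YYRYYYY
YYRYRYY
YYYYYYY
KYYYYYY
After op 3 fill(1,6,W) [40 cells changed]:
WWWWWKW
BWRWWKW
WWRWWWW
WWRWWWW
WWRWRWW
WWWWWWW
KWWWWWW
After op 4 paint(5,0,K):
WWWWWKW
BWRWWKW
WWRWWWW
WWRWWWW
WWRWRWW
KWWWWWW
KWWWWWW
After op 5 paint(4,2,B):
WWWWWKW
BWRWWKW
WWRWWWW
WWRWWWW
WWBWRWW
KWWWWWW
KWWWWWW
After op 6 fill(1,4,R) [39 cells changed]:
RRRRRKR
BRRRRKR
RRRRRRR
RRRRRRR
RRBRRRR
KRRRRRR
KRRRRRR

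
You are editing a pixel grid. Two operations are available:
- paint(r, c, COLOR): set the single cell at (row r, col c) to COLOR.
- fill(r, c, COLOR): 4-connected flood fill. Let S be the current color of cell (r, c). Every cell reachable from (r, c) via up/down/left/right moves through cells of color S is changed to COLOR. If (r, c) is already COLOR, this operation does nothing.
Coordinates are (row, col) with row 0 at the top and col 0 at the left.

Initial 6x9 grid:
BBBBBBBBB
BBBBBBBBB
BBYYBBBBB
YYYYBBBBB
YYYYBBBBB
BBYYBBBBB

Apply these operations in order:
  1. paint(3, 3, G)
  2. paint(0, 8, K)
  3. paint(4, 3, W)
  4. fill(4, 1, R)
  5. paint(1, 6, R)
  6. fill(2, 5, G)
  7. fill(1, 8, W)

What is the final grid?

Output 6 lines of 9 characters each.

Answer: WWWWWWWWK
WWWWWWRWW
WWRRWWWWW
RRRWWWWWW
RRRWWWWWW
BBRRWWWWW

Derivation:
After op 1 paint(3,3,G):
BBBBBBBBB
BBBBBBBBB
BBYYBBBBB
YYYGBBBBB
YYYYBBBBB
BBYYBBBBB
After op 2 paint(0,8,K):
BBBBBBBBK
BBBBBBBBB
BBYYBBBBB
YYYGBBBBB
YYYYBBBBB
BBYYBBBBB
After op 3 paint(4,3,W):
BBBBBBBBK
BBBBBBBBB
BBYYBBBBB
YYYGBBBBB
YYYWBBBBB
BBYYBBBBB
After op 4 fill(4,1,R) [10 cells changed]:
BBBBBBBBK
BBBBBBBBB
BBRRBBBBB
RRRGBBBBB
RRRWBBBBB
BBRRBBBBB
After op 5 paint(1,6,R):
BBBBBBBBK
BBBBBBRBB
BBRRBBBBB
RRRGBBBBB
RRRWBBBBB
BBRRBBBBB
After op 6 fill(2,5,G) [38 cells changed]:
GGGGGGGGK
GGGGGGRGG
GGRRGGGGG
RRRGGGGGG
RRRWGGGGG
BBRRGGGGG
After op 7 fill(1,8,W) [39 cells changed]:
WWWWWWWWK
WWWWWWRWW
WWRRWWWWW
RRRWWWWWW
RRRWWWWWW
BBRRWWWWW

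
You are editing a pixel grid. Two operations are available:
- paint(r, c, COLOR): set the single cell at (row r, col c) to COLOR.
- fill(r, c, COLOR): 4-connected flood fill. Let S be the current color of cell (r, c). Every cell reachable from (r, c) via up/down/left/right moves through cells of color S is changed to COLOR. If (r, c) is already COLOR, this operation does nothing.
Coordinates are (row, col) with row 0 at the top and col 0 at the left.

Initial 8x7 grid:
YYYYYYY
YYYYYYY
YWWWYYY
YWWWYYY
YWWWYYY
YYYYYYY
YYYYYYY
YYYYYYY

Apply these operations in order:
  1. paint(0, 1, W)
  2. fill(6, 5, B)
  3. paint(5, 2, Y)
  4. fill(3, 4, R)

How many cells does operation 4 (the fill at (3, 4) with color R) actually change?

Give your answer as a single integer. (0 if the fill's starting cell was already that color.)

After op 1 paint(0,1,W):
YWYYYYY
YYYYYYY
YWWWYYY
YWWWYYY
YWWWYYY
YYYYYYY
YYYYYYY
YYYYYYY
After op 2 fill(6,5,B) [46 cells changed]:
BWBBBBB
BBBBBBB
BWWWBBB
BWWWBBB
BWWWBBB
BBBBBBB
BBBBBBB
BBBBBBB
After op 3 paint(5,2,Y):
BWBBBBB
BBBBBBB
BWWWBBB
BWWWBBB
BWWWBBB
BBYBBBB
BBBBBBB
BBBBBBB
After op 4 fill(3,4,R) [45 cells changed]:
RWRRRRR
RRRRRRR
RWWWRRR
RWWWRRR
RWWWRRR
RRYRRRR
RRRRRRR
RRRRRRR

Answer: 45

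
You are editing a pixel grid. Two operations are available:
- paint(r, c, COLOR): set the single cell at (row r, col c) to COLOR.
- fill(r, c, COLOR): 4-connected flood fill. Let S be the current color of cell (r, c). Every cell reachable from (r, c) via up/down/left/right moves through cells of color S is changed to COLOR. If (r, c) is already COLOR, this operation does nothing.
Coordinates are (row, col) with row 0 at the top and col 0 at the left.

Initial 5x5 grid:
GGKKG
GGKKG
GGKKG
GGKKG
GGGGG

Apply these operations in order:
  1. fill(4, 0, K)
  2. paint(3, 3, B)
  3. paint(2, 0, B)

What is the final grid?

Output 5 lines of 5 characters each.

Answer: KKKKK
KKKKK
BKKKK
KKKBK
KKKKK

Derivation:
After op 1 fill(4,0,K) [17 cells changed]:
KKKKK
KKKKK
KKKKK
KKKKK
KKKKK
After op 2 paint(3,3,B):
KKKKK
KKKKK
KKKKK
KKKBK
KKKKK
After op 3 paint(2,0,B):
KKKKK
KKKKK
BKKKK
KKKBK
KKKKK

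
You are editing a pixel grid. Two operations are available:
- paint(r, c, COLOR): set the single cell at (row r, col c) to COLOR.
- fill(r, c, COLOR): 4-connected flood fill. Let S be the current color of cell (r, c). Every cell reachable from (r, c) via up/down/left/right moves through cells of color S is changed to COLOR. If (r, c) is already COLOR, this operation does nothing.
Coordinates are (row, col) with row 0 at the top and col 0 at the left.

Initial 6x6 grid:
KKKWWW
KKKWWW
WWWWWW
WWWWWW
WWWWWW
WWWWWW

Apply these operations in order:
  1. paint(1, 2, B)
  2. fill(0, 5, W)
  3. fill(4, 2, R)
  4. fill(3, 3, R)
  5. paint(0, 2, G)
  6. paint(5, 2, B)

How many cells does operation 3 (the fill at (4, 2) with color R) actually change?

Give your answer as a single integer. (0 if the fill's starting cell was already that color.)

Answer: 30

Derivation:
After op 1 paint(1,2,B):
KKKWWW
KKBWWW
WWWWWW
WWWWWW
WWWWWW
WWWWWW
After op 2 fill(0,5,W) [0 cells changed]:
KKKWWW
KKBWWW
WWWWWW
WWWWWW
WWWWWW
WWWWWW
After op 3 fill(4,2,R) [30 cells changed]:
KKKRRR
KKBRRR
RRRRRR
RRRRRR
RRRRRR
RRRRRR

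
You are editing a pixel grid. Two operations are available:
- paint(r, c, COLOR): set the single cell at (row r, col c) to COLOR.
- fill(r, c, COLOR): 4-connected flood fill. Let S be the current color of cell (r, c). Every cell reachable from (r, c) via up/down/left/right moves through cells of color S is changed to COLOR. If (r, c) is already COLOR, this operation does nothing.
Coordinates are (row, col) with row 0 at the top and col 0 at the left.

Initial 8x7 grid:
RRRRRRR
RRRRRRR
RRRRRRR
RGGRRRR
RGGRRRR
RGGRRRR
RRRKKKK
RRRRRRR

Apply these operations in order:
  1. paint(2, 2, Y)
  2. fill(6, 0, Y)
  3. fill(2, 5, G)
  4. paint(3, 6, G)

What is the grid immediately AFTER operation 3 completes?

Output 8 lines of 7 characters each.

After op 1 paint(2,2,Y):
RRRRRRR
RRRRRRR
RRYRRRR
RGGRRRR
RGGRRRR
RGGRRRR
RRRKKKK
RRRRRRR
After op 2 fill(6,0,Y) [45 cells changed]:
YYYYYYY
YYYYYYY
YYYYYYY
YGGYYYY
YGGYYYY
YGGYYYY
YYYKKKK
YYYYYYY
After op 3 fill(2,5,G) [46 cells changed]:
GGGGGGG
GGGGGGG
GGGGGGG
GGGGGGG
GGGGGGG
GGGGGGG
GGGKKKK
GGGGGGG

Answer: GGGGGGG
GGGGGGG
GGGGGGG
GGGGGGG
GGGGGGG
GGGGGGG
GGGKKKK
GGGGGGG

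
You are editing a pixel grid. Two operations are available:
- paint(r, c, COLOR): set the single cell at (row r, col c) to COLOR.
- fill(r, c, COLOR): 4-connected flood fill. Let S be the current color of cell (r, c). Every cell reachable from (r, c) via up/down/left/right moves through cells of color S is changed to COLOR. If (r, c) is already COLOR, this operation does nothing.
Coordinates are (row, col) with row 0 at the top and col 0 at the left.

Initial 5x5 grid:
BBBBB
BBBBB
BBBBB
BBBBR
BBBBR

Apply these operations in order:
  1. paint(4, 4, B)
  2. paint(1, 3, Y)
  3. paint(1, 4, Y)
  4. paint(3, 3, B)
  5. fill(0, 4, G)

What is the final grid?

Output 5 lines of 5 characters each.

After op 1 paint(4,4,B):
BBBBB
BBBBB
BBBBB
BBBBR
BBBBB
After op 2 paint(1,3,Y):
BBBBB
BBBYB
BBBBB
BBBBR
BBBBB
After op 3 paint(1,4,Y):
BBBBB
BBBYY
BBBBB
BBBBR
BBBBB
After op 4 paint(3,3,B):
BBBBB
BBBYY
BBBBB
BBBBR
BBBBB
After op 5 fill(0,4,G) [22 cells changed]:
GGGGG
GGGYY
GGGGG
GGGGR
GGGGG

Answer: GGGGG
GGGYY
GGGGG
GGGGR
GGGGG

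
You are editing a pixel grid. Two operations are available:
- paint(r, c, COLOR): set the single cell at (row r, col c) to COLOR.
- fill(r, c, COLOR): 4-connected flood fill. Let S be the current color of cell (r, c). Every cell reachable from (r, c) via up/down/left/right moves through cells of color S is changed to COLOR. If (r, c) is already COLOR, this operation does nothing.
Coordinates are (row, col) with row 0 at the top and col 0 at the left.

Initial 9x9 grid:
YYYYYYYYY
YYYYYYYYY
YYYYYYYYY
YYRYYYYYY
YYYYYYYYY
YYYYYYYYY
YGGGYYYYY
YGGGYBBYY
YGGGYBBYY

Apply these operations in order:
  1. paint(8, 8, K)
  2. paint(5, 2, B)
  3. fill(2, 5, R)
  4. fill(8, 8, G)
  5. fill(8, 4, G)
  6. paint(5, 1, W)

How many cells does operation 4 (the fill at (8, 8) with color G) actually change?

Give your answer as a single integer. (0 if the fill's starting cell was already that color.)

After op 1 paint(8,8,K):
YYYYYYYYY
YYYYYYYYY
YYYYYYYYY
YYRYYYYYY
YYYYYYYYY
YYYYYYYYY
YGGGYYYYY
YGGGYBBYY
YGGGYBBYK
After op 2 paint(5,2,B):
YYYYYYYYY
YYYYYYYYY
YYYYYYYYY
YYRYYYYYY
YYYYYYYYY
YYBYYYYYY
YGGGYYYYY
YGGGYBBYY
YGGGYBBYK
After op 3 fill(2,5,R) [65 cells changed]:
RRRRRRRRR
RRRRRRRRR
RRRRRRRRR
RRRRRRRRR
RRRRRRRRR
RRBRRRRRR
RGGGRRRRR
RGGGRBBRR
RGGGRBBRK
After op 4 fill(8,8,G) [1 cells changed]:
RRRRRRRRR
RRRRRRRRR
RRRRRRRRR
RRRRRRRRR
RRRRRRRRR
RRBRRRRRR
RGGGRRRRR
RGGGRBBRR
RGGGRBBRG

Answer: 1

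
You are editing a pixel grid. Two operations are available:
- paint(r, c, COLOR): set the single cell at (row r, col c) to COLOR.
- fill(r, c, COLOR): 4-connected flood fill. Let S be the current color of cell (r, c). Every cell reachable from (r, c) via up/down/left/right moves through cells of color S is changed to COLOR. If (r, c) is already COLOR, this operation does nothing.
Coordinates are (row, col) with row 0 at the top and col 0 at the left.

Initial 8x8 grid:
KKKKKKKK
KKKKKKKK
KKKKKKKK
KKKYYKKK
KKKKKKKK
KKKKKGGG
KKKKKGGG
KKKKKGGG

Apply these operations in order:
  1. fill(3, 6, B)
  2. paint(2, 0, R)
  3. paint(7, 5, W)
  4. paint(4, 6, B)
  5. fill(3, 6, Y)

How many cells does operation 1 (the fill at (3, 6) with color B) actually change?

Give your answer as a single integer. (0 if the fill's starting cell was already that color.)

After op 1 fill(3,6,B) [53 cells changed]:
BBBBBBBB
BBBBBBBB
BBBBBBBB
BBBYYBBB
BBBBBBBB
BBBBBGGG
BBBBBGGG
BBBBBGGG

Answer: 53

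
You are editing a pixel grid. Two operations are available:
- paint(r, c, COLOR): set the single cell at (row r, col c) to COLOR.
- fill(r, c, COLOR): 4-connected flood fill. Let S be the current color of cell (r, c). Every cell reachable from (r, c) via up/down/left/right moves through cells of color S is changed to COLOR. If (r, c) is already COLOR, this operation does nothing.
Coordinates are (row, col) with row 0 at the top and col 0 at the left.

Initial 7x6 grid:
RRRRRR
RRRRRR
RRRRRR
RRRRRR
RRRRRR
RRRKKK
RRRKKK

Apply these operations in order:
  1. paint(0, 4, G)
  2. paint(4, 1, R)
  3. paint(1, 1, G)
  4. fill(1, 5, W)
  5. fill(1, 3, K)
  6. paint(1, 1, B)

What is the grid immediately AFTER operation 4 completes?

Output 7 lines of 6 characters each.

After op 1 paint(0,4,G):
RRRRGR
RRRRRR
RRRRRR
RRRRRR
RRRRRR
RRRKKK
RRRKKK
After op 2 paint(4,1,R):
RRRRGR
RRRRRR
RRRRRR
RRRRRR
RRRRRR
RRRKKK
RRRKKK
After op 3 paint(1,1,G):
RRRRGR
RGRRRR
RRRRRR
RRRRRR
RRRRRR
RRRKKK
RRRKKK
After op 4 fill(1,5,W) [34 cells changed]:
WWWWGW
WGWWWW
WWWWWW
WWWWWW
WWWWWW
WWWKKK
WWWKKK

Answer: WWWWGW
WGWWWW
WWWWWW
WWWWWW
WWWWWW
WWWKKK
WWWKKK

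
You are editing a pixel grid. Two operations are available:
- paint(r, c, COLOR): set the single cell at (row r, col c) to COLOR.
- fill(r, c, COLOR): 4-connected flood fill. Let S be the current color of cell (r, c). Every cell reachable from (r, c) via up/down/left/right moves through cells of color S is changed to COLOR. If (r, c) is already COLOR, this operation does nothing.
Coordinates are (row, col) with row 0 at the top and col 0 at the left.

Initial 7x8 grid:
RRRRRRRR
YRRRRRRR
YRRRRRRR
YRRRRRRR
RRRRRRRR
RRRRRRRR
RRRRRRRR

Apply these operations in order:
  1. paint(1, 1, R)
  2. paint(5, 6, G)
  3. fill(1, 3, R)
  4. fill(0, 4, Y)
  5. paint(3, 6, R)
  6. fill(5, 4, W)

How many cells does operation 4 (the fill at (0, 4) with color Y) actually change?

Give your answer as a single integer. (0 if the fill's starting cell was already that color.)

After op 1 paint(1,1,R):
RRRRRRRR
YRRRRRRR
YRRRRRRR
YRRRRRRR
RRRRRRRR
RRRRRRRR
RRRRRRRR
After op 2 paint(5,6,G):
RRRRRRRR
YRRRRRRR
YRRRRRRR
YRRRRRRR
RRRRRRRR
RRRRRRGR
RRRRRRRR
After op 3 fill(1,3,R) [0 cells changed]:
RRRRRRRR
YRRRRRRR
YRRRRRRR
YRRRRRRR
RRRRRRRR
RRRRRRGR
RRRRRRRR
After op 4 fill(0,4,Y) [52 cells changed]:
YYYYYYYY
YYYYYYYY
YYYYYYYY
YYYYYYYY
YYYYYYYY
YYYYYYGY
YYYYYYYY

Answer: 52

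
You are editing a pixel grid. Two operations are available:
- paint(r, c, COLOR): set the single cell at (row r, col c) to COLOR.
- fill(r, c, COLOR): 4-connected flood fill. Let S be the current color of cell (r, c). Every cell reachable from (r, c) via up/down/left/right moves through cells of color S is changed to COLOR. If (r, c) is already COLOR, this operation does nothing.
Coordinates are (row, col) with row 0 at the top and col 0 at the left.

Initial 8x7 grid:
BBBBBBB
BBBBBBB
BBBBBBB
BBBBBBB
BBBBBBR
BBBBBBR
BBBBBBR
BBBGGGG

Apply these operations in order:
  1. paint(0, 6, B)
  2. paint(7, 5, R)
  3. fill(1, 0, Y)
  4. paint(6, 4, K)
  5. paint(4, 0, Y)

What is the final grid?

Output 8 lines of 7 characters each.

Answer: YYYYYYY
YYYYYYY
YYYYYYY
YYYYYYY
YYYYYYR
YYYYYYR
YYYYKYR
YYYGGRG

Derivation:
After op 1 paint(0,6,B):
BBBBBBB
BBBBBBB
BBBBBBB
BBBBBBB
BBBBBBR
BBBBBBR
BBBBBBR
BBBGGGG
After op 2 paint(7,5,R):
BBBBBBB
BBBBBBB
BBBBBBB
BBBBBBB
BBBBBBR
BBBBBBR
BBBBBBR
BBBGGRG
After op 3 fill(1,0,Y) [49 cells changed]:
YYYYYYY
YYYYYYY
YYYYYYY
YYYYYYY
YYYYYYR
YYYYYYR
YYYYYYR
YYYGGRG
After op 4 paint(6,4,K):
YYYYYYY
YYYYYYY
YYYYYYY
YYYYYYY
YYYYYYR
YYYYYYR
YYYYKYR
YYYGGRG
After op 5 paint(4,0,Y):
YYYYYYY
YYYYYYY
YYYYYYY
YYYYYYY
YYYYYYR
YYYYYYR
YYYYKYR
YYYGGRG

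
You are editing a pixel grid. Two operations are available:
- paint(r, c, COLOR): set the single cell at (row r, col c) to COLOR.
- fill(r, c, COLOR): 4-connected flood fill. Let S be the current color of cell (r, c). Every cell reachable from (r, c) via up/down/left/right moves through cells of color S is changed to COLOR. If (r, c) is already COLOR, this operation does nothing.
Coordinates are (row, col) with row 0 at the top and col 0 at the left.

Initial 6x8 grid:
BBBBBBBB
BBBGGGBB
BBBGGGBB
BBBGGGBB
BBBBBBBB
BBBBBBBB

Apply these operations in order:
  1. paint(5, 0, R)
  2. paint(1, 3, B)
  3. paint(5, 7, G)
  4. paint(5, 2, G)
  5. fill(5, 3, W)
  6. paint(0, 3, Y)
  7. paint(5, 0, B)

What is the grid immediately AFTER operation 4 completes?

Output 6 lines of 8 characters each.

After op 1 paint(5,0,R):
BBBBBBBB
BBBGGGBB
BBBGGGBB
BBBGGGBB
BBBBBBBB
RBBBBBBB
After op 2 paint(1,3,B):
BBBBBBBB
BBBBGGBB
BBBGGGBB
BBBGGGBB
BBBBBBBB
RBBBBBBB
After op 3 paint(5,7,G):
BBBBBBBB
BBBBGGBB
BBBGGGBB
BBBGGGBB
BBBBBBBB
RBBBBBBG
After op 4 paint(5,2,G):
BBBBBBBB
BBBBGGBB
BBBGGGBB
BBBGGGBB
BBBBBBBB
RBGBBBBG

Answer: BBBBBBBB
BBBBGGBB
BBBGGGBB
BBBGGGBB
BBBBBBBB
RBGBBBBG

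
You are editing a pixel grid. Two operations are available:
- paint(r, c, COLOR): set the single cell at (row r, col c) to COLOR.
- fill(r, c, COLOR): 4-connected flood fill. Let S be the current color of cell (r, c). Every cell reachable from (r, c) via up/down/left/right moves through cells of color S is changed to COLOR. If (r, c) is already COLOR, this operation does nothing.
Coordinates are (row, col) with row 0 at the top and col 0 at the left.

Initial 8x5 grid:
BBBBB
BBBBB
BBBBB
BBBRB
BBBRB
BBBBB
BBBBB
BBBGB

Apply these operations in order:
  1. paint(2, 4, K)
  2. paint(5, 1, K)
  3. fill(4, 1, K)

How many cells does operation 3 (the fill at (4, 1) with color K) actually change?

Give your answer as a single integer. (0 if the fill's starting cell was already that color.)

After op 1 paint(2,4,K):
BBBBB
BBBBB
BBBBK
BBBRB
BBBRB
BBBBB
BBBBB
BBBGB
After op 2 paint(5,1,K):
BBBBB
BBBBB
BBBBK
BBBRB
BBBRB
BKBBB
BBBBB
BBBGB
After op 3 fill(4,1,K) [35 cells changed]:
KKKKK
KKKKK
KKKKK
KKKRK
KKKRK
KKKKK
KKKKK
KKKGK

Answer: 35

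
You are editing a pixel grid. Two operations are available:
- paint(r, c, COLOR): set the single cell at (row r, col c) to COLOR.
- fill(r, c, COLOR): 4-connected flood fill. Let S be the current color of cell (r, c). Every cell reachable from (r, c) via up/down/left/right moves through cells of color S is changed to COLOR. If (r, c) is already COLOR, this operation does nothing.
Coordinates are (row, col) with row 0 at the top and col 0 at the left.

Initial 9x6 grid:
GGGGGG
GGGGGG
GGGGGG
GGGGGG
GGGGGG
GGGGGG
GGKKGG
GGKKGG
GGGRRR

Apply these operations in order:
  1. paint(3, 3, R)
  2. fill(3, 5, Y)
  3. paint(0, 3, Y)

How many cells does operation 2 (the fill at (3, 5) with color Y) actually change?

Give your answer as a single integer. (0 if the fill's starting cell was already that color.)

Answer: 46

Derivation:
After op 1 paint(3,3,R):
GGGGGG
GGGGGG
GGGGGG
GGGRGG
GGGGGG
GGGGGG
GGKKGG
GGKKGG
GGGRRR
After op 2 fill(3,5,Y) [46 cells changed]:
YYYYYY
YYYYYY
YYYYYY
YYYRYY
YYYYYY
YYYYYY
YYKKYY
YYKKYY
YYYRRR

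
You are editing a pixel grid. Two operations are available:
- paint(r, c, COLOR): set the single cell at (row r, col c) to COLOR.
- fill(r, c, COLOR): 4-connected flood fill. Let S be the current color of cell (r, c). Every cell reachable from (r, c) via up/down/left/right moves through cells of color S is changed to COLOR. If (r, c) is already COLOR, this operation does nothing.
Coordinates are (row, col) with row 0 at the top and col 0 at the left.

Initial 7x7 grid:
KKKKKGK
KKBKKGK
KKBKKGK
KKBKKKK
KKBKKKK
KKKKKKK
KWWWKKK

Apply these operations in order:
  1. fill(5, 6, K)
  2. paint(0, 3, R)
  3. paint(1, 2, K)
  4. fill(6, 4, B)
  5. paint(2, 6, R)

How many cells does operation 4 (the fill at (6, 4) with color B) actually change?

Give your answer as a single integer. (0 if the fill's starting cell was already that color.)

Answer: 39

Derivation:
After op 1 fill(5,6,K) [0 cells changed]:
KKKKKGK
KKBKKGK
KKBKKGK
KKBKKKK
KKBKKKK
KKKKKKK
KWWWKKK
After op 2 paint(0,3,R):
KKKRKGK
KKBKKGK
KKBKKGK
KKBKKKK
KKBKKKK
KKKKKKK
KWWWKKK
After op 3 paint(1,2,K):
KKKRKGK
KKKKKGK
KKBKKGK
KKBKKKK
KKBKKKK
KKKKKKK
KWWWKKK
After op 4 fill(6,4,B) [39 cells changed]:
BBBRBGB
BBBBBGB
BBBBBGB
BBBBBBB
BBBBBBB
BBBBBBB
BWWWBBB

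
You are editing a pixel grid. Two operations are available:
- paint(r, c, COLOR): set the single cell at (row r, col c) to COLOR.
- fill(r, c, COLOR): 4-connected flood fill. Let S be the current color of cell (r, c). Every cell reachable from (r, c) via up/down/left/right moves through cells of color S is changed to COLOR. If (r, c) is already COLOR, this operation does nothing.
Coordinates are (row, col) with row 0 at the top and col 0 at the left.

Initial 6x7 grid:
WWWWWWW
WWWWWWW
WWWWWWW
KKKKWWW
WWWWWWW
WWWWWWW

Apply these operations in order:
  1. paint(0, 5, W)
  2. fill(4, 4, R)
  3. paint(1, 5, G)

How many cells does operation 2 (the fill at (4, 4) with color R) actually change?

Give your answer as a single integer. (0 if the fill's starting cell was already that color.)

After op 1 paint(0,5,W):
WWWWWWW
WWWWWWW
WWWWWWW
KKKKWWW
WWWWWWW
WWWWWWW
After op 2 fill(4,4,R) [38 cells changed]:
RRRRRRR
RRRRRRR
RRRRRRR
KKKKRRR
RRRRRRR
RRRRRRR

Answer: 38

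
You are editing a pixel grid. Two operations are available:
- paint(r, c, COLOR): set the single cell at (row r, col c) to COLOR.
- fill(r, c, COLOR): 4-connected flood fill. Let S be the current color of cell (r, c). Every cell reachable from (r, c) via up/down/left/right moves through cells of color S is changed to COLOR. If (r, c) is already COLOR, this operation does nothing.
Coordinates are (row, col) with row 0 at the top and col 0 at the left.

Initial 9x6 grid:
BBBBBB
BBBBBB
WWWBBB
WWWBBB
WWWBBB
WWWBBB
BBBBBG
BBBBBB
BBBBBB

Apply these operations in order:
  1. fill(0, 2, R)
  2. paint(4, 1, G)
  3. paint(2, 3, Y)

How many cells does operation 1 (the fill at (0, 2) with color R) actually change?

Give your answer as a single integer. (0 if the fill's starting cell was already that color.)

After op 1 fill(0,2,R) [41 cells changed]:
RRRRRR
RRRRRR
WWWRRR
WWWRRR
WWWRRR
WWWRRR
RRRRRG
RRRRRR
RRRRRR

Answer: 41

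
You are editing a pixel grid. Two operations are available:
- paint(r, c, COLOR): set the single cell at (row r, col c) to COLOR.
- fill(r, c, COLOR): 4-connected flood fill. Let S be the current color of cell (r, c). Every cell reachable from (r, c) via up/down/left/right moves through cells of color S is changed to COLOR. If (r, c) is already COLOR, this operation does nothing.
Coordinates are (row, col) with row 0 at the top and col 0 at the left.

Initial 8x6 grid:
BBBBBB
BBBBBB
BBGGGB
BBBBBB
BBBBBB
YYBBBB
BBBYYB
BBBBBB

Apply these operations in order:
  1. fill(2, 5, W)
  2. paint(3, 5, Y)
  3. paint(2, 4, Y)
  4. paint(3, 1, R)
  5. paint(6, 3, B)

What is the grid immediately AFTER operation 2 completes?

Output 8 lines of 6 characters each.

After op 1 fill(2,5,W) [41 cells changed]:
WWWWWW
WWWWWW
WWGGGW
WWWWWW
WWWWWW
YYWWWW
WWWYYW
WWWWWW
After op 2 paint(3,5,Y):
WWWWWW
WWWWWW
WWGGGW
WWWWWY
WWWWWW
YYWWWW
WWWYYW
WWWWWW

Answer: WWWWWW
WWWWWW
WWGGGW
WWWWWY
WWWWWW
YYWWWW
WWWYYW
WWWWWW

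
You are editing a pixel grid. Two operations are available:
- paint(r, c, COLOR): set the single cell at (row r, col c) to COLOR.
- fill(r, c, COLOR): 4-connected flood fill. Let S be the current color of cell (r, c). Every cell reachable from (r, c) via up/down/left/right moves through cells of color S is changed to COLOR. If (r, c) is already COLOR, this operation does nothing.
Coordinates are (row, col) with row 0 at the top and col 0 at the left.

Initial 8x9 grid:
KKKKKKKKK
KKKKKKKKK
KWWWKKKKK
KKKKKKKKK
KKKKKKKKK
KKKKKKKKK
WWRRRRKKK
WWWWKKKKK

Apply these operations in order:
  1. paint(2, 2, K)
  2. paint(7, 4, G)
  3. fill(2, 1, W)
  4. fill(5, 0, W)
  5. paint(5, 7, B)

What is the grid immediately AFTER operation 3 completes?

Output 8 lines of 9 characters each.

After op 1 paint(2,2,K):
KKKKKKKKK
KKKKKKKKK
KWKWKKKKK
KKKKKKKKK
KKKKKKKKK
KKKKKKKKK
WWRRRRKKK
WWWWKKKKK
After op 2 paint(7,4,G):
KKKKKKKKK
KKKKKKKKK
KWKWKKKKK
KKKKKKKKK
KKKKKKKKK
KKKKKKKKK
WWRRRRKKK
WWWWGKKKK
After op 3 fill(2,1,W) [0 cells changed]:
KKKKKKKKK
KKKKKKKKK
KWKWKKKKK
KKKKKKKKK
KKKKKKKKK
KKKKKKKKK
WWRRRRKKK
WWWWGKKKK

Answer: KKKKKKKKK
KKKKKKKKK
KWKWKKKKK
KKKKKKKKK
KKKKKKKKK
KKKKKKKKK
WWRRRRKKK
WWWWGKKKK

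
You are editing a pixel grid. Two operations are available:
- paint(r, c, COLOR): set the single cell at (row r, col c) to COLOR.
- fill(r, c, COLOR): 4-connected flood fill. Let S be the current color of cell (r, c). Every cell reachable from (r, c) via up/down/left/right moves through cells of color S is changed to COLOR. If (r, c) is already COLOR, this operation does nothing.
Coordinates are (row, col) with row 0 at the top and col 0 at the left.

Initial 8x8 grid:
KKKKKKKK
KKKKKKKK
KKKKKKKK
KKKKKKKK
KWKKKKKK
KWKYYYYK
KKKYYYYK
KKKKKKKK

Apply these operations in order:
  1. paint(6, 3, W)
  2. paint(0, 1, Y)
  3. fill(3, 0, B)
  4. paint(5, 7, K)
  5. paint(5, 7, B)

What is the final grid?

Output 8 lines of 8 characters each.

After op 1 paint(6,3,W):
KKKKKKKK
KKKKKKKK
KKKKKKKK
KKKKKKKK
KWKKKKKK
KWKYYYYK
KKKWYYYK
KKKKKKKK
After op 2 paint(0,1,Y):
KYKKKKKK
KKKKKKKK
KKKKKKKK
KKKKKKKK
KWKKKKKK
KWKYYYYK
KKKWYYYK
KKKKKKKK
After op 3 fill(3,0,B) [53 cells changed]:
BYBBBBBB
BBBBBBBB
BBBBBBBB
BBBBBBBB
BWBBBBBB
BWBYYYYB
BBBWYYYB
BBBBBBBB
After op 4 paint(5,7,K):
BYBBBBBB
BBBBBBBB
BBBBBBBB
BBBBBBBB
BWBBBBBB
BWBYYYYK
BBBWYYYB
BBBBBBBB
After op 5 paint(5,7,B):
BYBBBBBB
BBBBBBBB
BBBBBBBB
BBBBBBBB
BWBBBBBB
BWBYYYYB
BBBWYYYB
BBBBBBBB

Answer: BYBBBBBB
BBBBBBBB
BBBBBBBB
BBBBBBBB
BWBBBBBB
BWBYYYYB
BBBWYYYB
BBBBBBBB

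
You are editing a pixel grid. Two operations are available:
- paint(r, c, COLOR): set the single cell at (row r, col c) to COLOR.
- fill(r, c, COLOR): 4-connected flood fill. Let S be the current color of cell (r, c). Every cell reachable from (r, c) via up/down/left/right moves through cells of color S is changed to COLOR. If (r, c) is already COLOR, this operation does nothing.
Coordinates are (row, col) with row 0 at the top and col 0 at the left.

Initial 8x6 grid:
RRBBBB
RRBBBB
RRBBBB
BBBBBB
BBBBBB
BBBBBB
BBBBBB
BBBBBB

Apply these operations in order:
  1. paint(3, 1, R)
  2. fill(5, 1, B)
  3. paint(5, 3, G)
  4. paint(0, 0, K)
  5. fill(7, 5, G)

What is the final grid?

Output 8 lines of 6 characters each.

Answer: KRGGGG
RRGGGG
RRGGGG
GRGGGG
GGGGGG
GGGGGG
GGGGGG
GGGGGG

Derivation:
After op 1 paint(3,1,R):
RRBBBB
RRBBBB
RRBBBB
BRBBBB
BBBBBB
BBBBBB
BBBBBB
BBBBBB
After op 2 fill(5,1,B) [0 cells changed]:
RRBBBB
RRBBBB
RRBBBB
BRBBBB
BBBBBB
BBBBBB
BBBBBB
BBBBBB
After op 3 paint(5,3,G):
RRBBBB
RRBBBB
RRBBBB
BRBBBB
BBBBBB
BBBGBB
BBBBBB
BBBBBB
After op 4 paint(0,0,K):
KRBBBB
RRBBBB
RRBBBB
BRBBBB
BBBBBB
BBBGBB
BBBBBB
BBBBBB
After op 5 fill(7,5,G) [40 cells changed]:
KRGGGG
RRGGGG
RRGGGG
GRGGGG
GGGGGG
GGGGGG
GGGGGG
GGGGGG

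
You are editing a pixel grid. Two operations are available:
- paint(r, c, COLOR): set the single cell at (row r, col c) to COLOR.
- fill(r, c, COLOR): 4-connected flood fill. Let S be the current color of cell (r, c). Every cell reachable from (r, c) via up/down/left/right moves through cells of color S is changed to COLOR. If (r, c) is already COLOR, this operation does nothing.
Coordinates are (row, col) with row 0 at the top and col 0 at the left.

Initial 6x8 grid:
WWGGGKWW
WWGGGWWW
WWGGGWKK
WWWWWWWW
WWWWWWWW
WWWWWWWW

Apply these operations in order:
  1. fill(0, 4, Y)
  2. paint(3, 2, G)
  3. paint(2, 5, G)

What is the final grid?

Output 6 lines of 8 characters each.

Answer: WWYYYKWW
WWYYYWWW
WWYYYGKK
WWGWWWWW
WWWWWWWW
WWWWWWWW

Derivation:
After op 1 fill(0,4,Y) [9 cells changed]:
WWYYYKWW
WWYYYWWW
WWYYYWKK
WWWWWWWW
WWWWWWWW
WWWWWWWW
After op 2 paint(3,2,G):
WWYYYKWW
WWYYYWWW
WWYYYWKK
WWGWWWWW
WWWWWWWW
WWWWWWWW
After op 3 paint(2,5,G):
WWYYYKWW
WWYYYWWW
WWYYYGKK
WWGWWWWW
WWWWWWWW
WWWWWWWW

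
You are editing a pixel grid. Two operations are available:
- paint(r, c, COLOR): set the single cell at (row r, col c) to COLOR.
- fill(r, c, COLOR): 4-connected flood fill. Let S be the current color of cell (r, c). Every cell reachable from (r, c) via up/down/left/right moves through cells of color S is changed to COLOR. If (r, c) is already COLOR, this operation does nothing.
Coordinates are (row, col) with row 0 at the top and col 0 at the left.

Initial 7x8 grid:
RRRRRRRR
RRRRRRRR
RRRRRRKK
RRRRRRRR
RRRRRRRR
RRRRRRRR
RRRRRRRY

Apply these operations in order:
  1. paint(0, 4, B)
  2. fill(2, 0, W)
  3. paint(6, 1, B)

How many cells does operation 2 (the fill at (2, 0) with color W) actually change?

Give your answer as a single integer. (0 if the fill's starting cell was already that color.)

After op 1 paint(0,4,B):
RRRRBRRR
RRRRRRRR
RRRRRRKK
RRRRRRRR
RRRRRRRR
RRRRRRRR
RRRRRRRY
After op 2 fill(2,0,W) [52 cells changed]:
WWWWBWWW
WWWWWWWW
WWWWWWKK
WWWWWWWW
WWWWWWWW
WWWWWWWW
WWWWWWWY

Answer: 52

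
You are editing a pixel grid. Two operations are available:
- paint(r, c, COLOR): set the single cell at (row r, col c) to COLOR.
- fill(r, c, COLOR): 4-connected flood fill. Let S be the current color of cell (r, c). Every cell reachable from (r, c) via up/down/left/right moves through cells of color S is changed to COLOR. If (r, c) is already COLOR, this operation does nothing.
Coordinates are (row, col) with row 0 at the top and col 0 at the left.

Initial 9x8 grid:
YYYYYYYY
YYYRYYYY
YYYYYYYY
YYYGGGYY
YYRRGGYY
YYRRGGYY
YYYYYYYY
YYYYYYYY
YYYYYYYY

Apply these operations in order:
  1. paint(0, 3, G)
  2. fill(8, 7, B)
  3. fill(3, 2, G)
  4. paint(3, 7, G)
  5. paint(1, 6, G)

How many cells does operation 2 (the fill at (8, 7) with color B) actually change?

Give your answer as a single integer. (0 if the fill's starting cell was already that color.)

Answer: 59

Derivation:
After op 1 paint(0,3,G):
YYYGYYYY
YYYRYYYY
YYYYYYYY
YYYGGGYY
YYRRGGYY
YYRRGGYY
YYYYYYYY
YYYYYYYY
YYYYYYYY
After op 2 fill(8,7,B) [59 cells changed]:
BBBGBBBB
BBBRBBBB
BBBBBBBB
BBBGGGBB
BBRRGGBB
BBRRGGBB
BBBBBBBB
BBBBBBBB
BBBBBBBB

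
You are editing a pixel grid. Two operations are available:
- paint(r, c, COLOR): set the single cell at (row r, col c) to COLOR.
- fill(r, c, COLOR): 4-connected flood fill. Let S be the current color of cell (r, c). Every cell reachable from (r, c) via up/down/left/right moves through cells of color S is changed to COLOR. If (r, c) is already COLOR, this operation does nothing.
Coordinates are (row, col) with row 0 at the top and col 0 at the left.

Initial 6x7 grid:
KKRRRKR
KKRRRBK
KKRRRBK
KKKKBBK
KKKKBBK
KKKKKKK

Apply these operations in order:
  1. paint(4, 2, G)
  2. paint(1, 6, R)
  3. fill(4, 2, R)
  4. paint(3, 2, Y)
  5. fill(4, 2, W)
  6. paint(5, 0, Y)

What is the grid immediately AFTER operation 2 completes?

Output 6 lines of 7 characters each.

After op 1 paint(4,2,G):
KKRRRKR
KKRRRBK
KKRRRBK
KKKKBBK
KKGKBBK
KKKKKKK
After op 2 paint(1,6,R):
KKRRRKR
KKRRRBR
KKRRRBK
KKKKBBK
KKGKBBK
KKKKKKK

Answer: KKRRRKR
KKRRRBR
KKRRRBK
KKKKBBK
KKGKBBK
KKKKKKK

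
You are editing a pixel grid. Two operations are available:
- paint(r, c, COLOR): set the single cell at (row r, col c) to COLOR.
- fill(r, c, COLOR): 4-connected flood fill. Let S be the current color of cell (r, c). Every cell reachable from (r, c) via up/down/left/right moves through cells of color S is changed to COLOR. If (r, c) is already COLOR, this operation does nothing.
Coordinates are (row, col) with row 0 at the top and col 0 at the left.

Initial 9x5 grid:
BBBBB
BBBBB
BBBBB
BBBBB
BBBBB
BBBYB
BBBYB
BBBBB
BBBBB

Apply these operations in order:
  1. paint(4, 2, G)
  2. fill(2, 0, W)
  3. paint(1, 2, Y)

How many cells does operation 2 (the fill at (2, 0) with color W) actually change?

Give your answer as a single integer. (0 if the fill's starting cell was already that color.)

Answer: 42

Derivation:
After op 1 paint(4,2,G):
BBBBB
BBBBB
BBBBB
BBBBB
BBGBB
BBBYB
BBBYB
BBBBB
BBBBB
After op 2 fill(2,0,W) [42 cells changed]:
WWWWW
WWWWW
WWWWW
WWWWW
WWGWW
WWWYW
WWWYW
WWWWW
WWWWW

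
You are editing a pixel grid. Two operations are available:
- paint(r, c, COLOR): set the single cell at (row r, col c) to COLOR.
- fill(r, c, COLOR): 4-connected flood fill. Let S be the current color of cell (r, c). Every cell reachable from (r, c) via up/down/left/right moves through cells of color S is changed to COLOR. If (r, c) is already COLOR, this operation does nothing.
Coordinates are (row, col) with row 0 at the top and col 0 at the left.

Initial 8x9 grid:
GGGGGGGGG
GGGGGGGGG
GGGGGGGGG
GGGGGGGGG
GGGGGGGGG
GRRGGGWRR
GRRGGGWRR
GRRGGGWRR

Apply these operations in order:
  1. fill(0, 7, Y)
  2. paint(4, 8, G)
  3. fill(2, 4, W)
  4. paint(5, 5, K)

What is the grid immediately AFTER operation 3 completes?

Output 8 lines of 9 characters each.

Answer: WWWWWWWWW
WWWWWWWWW
WWWWWWWWW
WWWWWWWWW
WWWWWWWWG
WRRWWWWRR
WRRWWWWRR
WRRWWWWRR

Derivation:
After op 1 fill(0,7,Y) [57 cells changed]:
YYYYYYYYY
YYYYYYYYY
YYYYYYYYY
YYYYYYYYY
YYYYYYYYY
YRRYYYWRR
YRRYYYWRR
YRRYYYWRR
After op 2 paint(4,8,G):
YYYYYYYYY
YYYYYYYYY
YYYYYYYYY
YYYYYYYYY
YYYYYYYYG
YRRYYYWRR
YRRYYYWRR
YRRYYYWRR
After op 3 fill(2,4,W) [56 cells changed]:
WWWWWWWWW
WWWWWWWWW
WWWWWWWWW
WWWWWWWWW
WWWWWWWWG
WRRWWWWRR
WRRWWWWRR
WRRWWWWRR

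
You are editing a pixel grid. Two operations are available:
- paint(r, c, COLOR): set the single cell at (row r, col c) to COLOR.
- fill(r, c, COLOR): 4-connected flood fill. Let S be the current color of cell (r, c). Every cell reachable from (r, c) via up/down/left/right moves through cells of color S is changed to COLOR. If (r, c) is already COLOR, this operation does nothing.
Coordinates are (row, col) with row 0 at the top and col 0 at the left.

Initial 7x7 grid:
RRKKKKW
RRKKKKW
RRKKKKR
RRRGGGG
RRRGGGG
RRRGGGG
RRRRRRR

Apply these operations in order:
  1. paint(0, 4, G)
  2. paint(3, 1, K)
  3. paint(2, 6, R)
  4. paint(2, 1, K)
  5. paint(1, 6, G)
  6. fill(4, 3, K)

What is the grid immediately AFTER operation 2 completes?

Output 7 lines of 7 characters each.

After op 1 paint(0,4,G):
RRKKGKW
RRKKKKW
RRKKKKR
RRRGGGG
RRRGGGG
RRRGGGG
RRRRRRR
After op 2 paint(3,1,K):
RRKKGKW
RRKKKKW
RRKKKKR
RKRGGGG
RRRGGGG
RRRGGGG
RRRRRRR

Answer: RRKKGKW
RRKKKKW
RRKKKKR
RKRGGGG
RRRGGGG
RRRGGGG
RRRRRRR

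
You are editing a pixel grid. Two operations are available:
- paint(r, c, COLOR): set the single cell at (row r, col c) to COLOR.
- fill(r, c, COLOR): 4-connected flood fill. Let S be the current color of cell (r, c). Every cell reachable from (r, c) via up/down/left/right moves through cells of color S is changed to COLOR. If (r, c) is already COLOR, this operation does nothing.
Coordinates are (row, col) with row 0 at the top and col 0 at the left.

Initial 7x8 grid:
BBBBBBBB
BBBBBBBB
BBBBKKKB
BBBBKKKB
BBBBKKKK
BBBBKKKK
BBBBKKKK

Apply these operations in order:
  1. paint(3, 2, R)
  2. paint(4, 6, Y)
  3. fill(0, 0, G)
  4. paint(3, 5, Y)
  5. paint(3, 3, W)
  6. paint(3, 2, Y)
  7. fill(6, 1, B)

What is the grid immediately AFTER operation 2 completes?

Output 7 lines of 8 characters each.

Answer: BBBBBBBB
BBBBBBBB
BBBBKKKB
BBRBKKKB
BBBBKKYK
BBBBKKKK
BBBBKKKK

Derivation:
After op 1 paint(3,2,R):
BBBBBBBB
BBBBBBBB
BBBBKKKB
BBRBKKKB
BBBBKKKK
BBBBKKKK
BBBBKKKK
After op 2 paint(4,6,Y):
BBBBBBBB
BBBBBBBB
BBBBKKKB
BBRBKKKB
BBBBKKYK
BBBBKKKK
BBBBKKKK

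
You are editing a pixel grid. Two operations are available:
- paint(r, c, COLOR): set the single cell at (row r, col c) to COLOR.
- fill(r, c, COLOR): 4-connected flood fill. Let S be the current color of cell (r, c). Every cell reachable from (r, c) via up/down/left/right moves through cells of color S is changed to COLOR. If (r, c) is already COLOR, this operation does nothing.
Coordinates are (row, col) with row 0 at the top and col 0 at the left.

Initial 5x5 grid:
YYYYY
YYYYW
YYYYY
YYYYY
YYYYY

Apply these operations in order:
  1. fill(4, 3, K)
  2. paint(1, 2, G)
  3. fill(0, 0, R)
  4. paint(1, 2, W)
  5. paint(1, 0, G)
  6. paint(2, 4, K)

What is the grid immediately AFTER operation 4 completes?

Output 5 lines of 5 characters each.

Answer: RRRRR
RRWRW
RRRRR
RRRRR
RRRRR

Derivation:
After op 1 fill(4,3,K) [24 cells changed]:
KKKKK
KKKKW
KKKKK
KKKKK
KKKKK
After op 2 paint(1,2,G):
KKKKK
KKGKW
KKKKK
KKKKK
KKKKK
After op 3 fill(0,0,R) [23 cells changed]:
RRRRR
RRGRW
RRRRR
RRRRR
RRRRR
After op 4 paint(1,2,W):
RRRRR
RRWRW
RRRRR
RRRRR
RRRRR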